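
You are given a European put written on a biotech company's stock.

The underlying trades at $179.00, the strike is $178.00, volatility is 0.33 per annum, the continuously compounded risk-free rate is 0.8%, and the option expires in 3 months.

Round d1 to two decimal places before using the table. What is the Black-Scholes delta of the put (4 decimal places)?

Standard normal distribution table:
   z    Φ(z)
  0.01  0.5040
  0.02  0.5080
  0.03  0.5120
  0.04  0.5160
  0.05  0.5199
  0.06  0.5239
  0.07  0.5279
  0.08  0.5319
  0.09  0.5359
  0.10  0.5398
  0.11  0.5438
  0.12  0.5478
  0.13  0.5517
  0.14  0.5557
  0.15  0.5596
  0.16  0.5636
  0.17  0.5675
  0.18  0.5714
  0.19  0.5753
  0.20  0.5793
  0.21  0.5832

-0.4483

σ√T = 0.33·√0.25 = 0.1650
d₁ = [ln(179/178) + (0.008 + 0.33²/2)·0.25] / 0.1650 = [0.0056 + 0.0156] / 0.1650 = 0.1286 ≈ 0.13
N(d₁) = N(0.13) = 0.5517
Δ_put = N(d₁) − 1 = 0.5517 − 1 = -0.4483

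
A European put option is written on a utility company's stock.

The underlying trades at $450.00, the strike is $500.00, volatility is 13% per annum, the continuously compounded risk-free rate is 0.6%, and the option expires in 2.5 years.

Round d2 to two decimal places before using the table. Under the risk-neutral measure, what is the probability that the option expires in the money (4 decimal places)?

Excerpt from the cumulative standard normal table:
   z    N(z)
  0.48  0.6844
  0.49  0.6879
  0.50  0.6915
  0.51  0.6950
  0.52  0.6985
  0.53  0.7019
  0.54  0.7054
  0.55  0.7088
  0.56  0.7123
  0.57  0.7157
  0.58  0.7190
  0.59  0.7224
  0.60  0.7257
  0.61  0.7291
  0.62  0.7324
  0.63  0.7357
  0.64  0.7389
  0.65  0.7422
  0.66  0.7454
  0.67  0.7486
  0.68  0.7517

T = 2.5;  σ√T = 0.2055
d₁ = [ln(450/500) + (0.006 + 0.13²/2)·2.5] / 0.2055 = [-0.1054 + 0.0361] / 0.2055 = -0.3368 ⇒ -0.34
d₂ = d₁ − σ√T = -0.3368 − 0.2055 = -0.5424 ⇒ -0.54
Pr(exercise) under Q = N(−d₂) = N(0.54) = 0.7054

0.7054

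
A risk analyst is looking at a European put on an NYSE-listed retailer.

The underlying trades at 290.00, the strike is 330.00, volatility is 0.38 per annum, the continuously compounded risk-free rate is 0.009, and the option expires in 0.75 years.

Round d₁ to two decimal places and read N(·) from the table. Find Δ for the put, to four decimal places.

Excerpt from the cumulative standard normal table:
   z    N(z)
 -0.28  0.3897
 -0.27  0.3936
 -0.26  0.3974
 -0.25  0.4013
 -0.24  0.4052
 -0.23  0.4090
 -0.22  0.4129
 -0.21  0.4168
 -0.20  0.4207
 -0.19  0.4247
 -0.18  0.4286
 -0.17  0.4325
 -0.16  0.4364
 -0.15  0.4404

T = 0.75;  σ√T = 0.3291
d₁ = [ln(290/330) + (0.009 + 0.38²/2)·0.75] / 0.3291 = [-0.1292 + 0.0609] / 0.3291 = -0.2076 which rounds to -0.21
N(d₁) = N(-0.21) = 0.4168
Δ_put = N(d₁) − 1 = 0.4168 − 1 = -0.5832

-0.5832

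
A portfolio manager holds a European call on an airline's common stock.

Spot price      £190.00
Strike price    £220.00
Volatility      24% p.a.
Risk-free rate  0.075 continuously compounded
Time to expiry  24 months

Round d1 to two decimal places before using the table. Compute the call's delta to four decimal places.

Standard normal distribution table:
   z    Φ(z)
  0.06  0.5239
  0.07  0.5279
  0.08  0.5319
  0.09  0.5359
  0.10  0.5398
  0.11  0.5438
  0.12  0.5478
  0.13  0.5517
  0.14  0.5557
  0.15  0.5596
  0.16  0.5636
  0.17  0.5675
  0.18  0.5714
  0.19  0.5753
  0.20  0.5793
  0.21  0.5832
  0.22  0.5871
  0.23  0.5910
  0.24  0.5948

0.5714

σ√T = 0.24 × 1.4142 = 0.3394
d₁ = [ln(190/220) + (0.075 + 0.24²/2)·2] / 0.3394 = [-0.1466 + 0.2076] / 0.3394 = 0.1797 ⇒ 0.18
N(d₁) = N(0.18) = 0.5714
Δ_call = N(d₁) = 0.5714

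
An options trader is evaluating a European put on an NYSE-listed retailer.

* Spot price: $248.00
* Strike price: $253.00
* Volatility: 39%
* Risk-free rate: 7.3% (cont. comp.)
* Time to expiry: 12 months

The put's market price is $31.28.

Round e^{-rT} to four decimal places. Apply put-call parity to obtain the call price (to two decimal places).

$44.09

exp(−rT) = exp(−0.073·1) = 0.9296
Put-call parity: C − P = S − K·e^(−rT) = 248 − 253·0.9296 = 248 − 235.1888 = 12.8112
C = P + (C − P) = 31.28 + (12.8112) = 44.0912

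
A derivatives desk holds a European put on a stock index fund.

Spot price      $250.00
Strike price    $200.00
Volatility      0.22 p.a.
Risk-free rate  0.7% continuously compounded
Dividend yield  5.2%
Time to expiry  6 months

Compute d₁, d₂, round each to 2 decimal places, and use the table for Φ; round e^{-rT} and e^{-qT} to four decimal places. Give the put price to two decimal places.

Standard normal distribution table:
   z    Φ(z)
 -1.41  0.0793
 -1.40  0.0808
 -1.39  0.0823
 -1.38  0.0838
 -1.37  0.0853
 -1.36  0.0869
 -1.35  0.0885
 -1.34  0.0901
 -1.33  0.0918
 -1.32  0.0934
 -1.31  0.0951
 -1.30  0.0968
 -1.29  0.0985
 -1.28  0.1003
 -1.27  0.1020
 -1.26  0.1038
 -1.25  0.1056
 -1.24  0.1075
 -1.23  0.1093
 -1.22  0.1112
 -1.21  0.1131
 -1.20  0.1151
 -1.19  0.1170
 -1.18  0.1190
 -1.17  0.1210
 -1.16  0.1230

$1.76

σ√T = 0.22·√0.5 = 0.1556
d₁ = [ln(250/200) + (0.007 − 0.052 + 0.22²/2)·0.5] / 0.1556 = [0.2231 − 0.0104] / 0.1556 = 1.3676 ≈ 1.37
d₂ = d₁ − σ√T = 1.3676 − 0.1556 = 1.2120 ≈ 1.21
exp(−qT) = exp(−0.052·0.5) = 0.9743;  exp(−rT) = exp(−0.007·0.5) = 0.9965
P = 200·0.9965·N(-1.21) − 250·0.9743·N(-1.37) = 200·0.9965·0.1131 − 250·0.9743·0.0853 = 22.5408 − 20.7769 = 1.7639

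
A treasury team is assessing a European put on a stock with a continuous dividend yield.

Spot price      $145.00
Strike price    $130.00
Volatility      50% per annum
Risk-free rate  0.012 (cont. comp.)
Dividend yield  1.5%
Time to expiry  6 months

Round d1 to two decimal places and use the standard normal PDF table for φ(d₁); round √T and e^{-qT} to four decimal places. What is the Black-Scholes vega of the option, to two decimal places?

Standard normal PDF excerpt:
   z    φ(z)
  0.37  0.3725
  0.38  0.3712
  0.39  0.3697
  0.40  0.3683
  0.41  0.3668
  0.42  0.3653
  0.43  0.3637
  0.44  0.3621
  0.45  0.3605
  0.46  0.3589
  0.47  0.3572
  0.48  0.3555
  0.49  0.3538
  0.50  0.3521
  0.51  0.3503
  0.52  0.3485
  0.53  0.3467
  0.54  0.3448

T = 0.5;  σ√T = 0.3536
d₁ = [ln(145/130) + (0.012 − 0.015 + 0.5²/2)·0.5] / 0.3536 = [0.1092 + 0.0610] / 0.3536 = 0.4814 → 0.48
√T = √0.5 = 0.7071
φ(d₁) = φ(0.48) = 0.3555
e^(−qT) = e^(−0.015·0.5) = 0.9925
vega = S·e^(−qT)·φ(d₁)·√T = 145·0.9925·0.3555·0.7071 = 36.1759
(Call and put vega coincide under Black-Scholes.)

36.18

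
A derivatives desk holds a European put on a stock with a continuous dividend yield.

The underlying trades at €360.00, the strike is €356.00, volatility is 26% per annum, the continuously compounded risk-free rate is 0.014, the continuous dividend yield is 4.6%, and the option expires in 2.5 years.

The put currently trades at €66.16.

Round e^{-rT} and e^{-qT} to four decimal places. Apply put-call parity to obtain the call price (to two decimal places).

€43.31

e^(−qT) = e^(−0.046·2.5) = 0.8914;  e^(−rT) = e^(−0.014·2.5) = 0.9656
Put-call parity: C − P = S·e^(−qT) − K·e^(−rT) = 360·0.8914 − 356·0.9656 = 320.9040 − 343.7536 = -22.8496
C = P + (C − P) = 66.16 + (-22.8496) = 43.3104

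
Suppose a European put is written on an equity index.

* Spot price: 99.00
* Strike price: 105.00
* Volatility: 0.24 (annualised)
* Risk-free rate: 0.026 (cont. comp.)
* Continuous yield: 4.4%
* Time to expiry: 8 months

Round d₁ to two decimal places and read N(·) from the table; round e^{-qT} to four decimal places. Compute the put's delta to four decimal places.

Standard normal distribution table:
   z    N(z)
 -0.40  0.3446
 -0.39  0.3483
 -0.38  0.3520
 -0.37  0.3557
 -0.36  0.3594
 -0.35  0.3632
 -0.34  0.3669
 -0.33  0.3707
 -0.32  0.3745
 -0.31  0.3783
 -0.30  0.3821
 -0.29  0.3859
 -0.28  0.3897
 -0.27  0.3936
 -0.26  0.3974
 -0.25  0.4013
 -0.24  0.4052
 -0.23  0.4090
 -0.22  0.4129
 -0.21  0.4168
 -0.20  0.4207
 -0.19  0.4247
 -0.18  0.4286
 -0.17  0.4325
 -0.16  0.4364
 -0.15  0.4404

T = 0.6667;  σ√T = 0.1960
d₁ = [ln(99/105) + (0.026 − 0.044 + 0.24²/2)·0.6667] / 0.1960 = [-0.0588 + 0.0072] / 0.1960 = -0.2635 ⇒ -0.26
N(d₁) = N(-0.26) = 0.3974
Δ_put = exp(−qT)·(N(d₁) − 1) = 0.9711·(0.3974 − 1) = -0.5852

-0.5852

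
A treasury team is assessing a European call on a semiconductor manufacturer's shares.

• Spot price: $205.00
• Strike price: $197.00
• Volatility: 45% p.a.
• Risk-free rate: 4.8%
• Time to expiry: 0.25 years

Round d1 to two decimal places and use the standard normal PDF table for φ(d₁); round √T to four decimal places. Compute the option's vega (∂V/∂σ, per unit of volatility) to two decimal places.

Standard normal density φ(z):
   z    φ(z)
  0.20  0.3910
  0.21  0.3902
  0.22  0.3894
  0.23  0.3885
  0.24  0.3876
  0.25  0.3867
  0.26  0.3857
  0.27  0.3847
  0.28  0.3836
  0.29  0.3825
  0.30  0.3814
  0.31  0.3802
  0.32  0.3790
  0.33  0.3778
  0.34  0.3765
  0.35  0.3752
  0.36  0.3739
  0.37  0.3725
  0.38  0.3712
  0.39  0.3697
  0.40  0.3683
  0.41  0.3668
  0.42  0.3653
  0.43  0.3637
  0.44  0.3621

38.59

T = 0.25;  σ√T = 0.2250
ln(S/K) + (r + σ²/2)T = ln(205/197) + (0.048 + 0.45²/2)·0.25 = 0.0398 + 0.0373 = 0.0771
d₁ = 0.0771 / 0.2250 = 0.3428 ⇒ 0.34
√T = √0.25 = 0.5000
φ(d₁) = φ(0.34) = 0.3765
vega = S·φ(d₁)·√T = 205·0.3765·0.5000 = 38.5913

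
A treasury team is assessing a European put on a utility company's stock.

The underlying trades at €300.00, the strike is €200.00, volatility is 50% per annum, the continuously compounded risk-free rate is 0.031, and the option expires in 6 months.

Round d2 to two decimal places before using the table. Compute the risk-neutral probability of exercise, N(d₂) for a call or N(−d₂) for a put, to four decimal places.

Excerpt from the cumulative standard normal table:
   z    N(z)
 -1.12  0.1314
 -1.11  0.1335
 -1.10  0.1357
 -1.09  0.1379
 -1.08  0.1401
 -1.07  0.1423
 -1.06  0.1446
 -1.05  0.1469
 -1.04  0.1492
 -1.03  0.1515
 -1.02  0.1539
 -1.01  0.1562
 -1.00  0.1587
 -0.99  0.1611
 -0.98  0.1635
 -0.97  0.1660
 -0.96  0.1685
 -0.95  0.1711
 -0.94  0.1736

σ√T = 0.5·√0.5 = 0.3536
ln(S/K) + (r + σ²/2)T = ln(300/200) + (0.031 + 0.5²/2)·0.5 = 0.4055 + 0.0780 = 0.4835
d₁ = 0.4835 / 0.3536 = 1.3674 which rounds to 1.37
d₂ = d₁ − σ√T = 1.3674 − 0.3536 = 1.0139 which rounds to 1.01
Pr(exercise) under Q = N(−d₂) = N(-1.01) = 0.1562

0.1562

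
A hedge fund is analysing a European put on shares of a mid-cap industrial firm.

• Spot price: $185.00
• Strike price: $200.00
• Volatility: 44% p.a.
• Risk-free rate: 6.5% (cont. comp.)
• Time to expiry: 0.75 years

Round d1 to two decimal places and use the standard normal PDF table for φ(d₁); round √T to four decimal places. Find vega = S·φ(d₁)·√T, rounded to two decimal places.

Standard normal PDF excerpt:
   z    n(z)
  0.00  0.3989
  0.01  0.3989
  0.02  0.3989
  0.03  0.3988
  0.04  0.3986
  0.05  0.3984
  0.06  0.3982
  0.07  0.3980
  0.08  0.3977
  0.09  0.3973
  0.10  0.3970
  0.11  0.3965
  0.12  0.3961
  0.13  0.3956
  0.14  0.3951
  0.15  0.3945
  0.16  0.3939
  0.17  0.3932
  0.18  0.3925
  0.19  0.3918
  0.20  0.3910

63.52

σ√T = 0.44·√0.75 = 0.3811
d₁ = [ln(185/200) + (0.065 + 0.44²/2)·0.75] / 0.3811 = [-0.0780 + 0.1213] / 0.3811 = 0.1139 → 0.11
√T = √0.75 = 0.8660
φ(d₁) = φ(0.11) = 0.3965
vega = S·φ(d₁)·√T = 185·0.3965·0.8660 = 63.5233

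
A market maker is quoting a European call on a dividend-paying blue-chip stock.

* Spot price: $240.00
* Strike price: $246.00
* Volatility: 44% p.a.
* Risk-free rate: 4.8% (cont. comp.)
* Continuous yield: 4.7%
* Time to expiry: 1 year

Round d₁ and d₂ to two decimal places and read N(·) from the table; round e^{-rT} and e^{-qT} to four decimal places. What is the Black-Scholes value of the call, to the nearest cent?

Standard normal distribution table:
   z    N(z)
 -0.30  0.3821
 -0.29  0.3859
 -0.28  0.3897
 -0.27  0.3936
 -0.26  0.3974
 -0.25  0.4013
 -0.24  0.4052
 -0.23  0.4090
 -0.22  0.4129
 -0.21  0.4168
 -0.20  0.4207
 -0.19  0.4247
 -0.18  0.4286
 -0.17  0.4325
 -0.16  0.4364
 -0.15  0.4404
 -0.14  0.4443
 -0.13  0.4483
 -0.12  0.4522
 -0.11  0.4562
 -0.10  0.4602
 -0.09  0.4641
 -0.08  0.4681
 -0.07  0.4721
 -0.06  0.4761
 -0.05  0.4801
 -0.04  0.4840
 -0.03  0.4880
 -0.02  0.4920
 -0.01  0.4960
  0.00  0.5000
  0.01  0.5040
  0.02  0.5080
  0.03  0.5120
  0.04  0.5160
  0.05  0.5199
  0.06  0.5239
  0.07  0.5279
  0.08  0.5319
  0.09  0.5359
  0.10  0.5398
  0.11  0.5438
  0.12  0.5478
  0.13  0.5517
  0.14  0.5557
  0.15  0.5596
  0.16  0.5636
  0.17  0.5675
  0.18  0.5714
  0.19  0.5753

$37.66

T = 1;  σ√T = 0.4400
d₁ = [ln(240/246) + (0.048 − 0.047 + ½·0.44²)·1] / (σ√T) = (-0.0247 + 0.0978) / 0.4400 = 0.1662 → 0.17
d₂ = 0.1662 − 0.4400 = -0.2738 → -0.27
exp(−qT) = exp(−0.047·1) = 0.9541;  exp(−rT) = exp(−0.048·1) = 0.9531
C = 240·0.9541·N(0.17) − 246·0.9531·N(-0.27) = 240·0.9541·0.5675 − 246·0.9531·0.3936 = 129.9484 − 92.2845 = 37.6639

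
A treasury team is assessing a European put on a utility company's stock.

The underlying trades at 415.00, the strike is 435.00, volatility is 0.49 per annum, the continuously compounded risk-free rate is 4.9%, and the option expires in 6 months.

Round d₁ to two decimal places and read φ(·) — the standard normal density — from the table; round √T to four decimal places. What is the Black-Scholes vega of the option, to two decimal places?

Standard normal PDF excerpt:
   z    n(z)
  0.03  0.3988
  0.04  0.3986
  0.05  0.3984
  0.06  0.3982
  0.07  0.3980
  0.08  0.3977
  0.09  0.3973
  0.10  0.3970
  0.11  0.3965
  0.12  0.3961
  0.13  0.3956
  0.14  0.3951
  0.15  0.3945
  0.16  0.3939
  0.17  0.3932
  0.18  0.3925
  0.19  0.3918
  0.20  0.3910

116.35

σ√T = 0.49 × 0.7071 = 0.3465
d₁ = [ln(415/435) + (0.049 + 0.49²/2)·0.5] / 0.3465 = [-0.0471 + 0.0845] / 0.3465 = 0.1081 → 0.11
√T = √0.5 = 0.7071
φ(d₁) = φ(0.11) = 0.3965
vega = S·φ(d₁)·√T = 415·0.3965·0.7071 = 116.3515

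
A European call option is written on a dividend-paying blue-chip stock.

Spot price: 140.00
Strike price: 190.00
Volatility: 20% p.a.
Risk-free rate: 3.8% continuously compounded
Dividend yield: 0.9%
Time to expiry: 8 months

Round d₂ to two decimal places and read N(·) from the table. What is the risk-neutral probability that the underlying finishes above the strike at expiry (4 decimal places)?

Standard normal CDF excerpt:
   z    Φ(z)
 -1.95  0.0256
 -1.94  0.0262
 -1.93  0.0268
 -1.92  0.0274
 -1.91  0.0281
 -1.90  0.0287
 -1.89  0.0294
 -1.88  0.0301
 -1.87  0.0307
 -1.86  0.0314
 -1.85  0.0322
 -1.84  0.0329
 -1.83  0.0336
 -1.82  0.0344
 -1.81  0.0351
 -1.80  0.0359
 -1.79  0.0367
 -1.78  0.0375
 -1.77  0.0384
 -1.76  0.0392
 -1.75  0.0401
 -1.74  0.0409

0.0336

σ√T = 0.2 × 0.8165 = 0.1633
ln(S/K) + (r − q + σ²/2)T = ln(140/190) + (0.038 − 0.009 + 0.2²/2)·0.6667 = -0.3054 + 0.0327 = -0.2727
d₁ = -0.2727 / 0.1633 = -1.6700 ≈ -1.67
d₂ = d₁ − σ√T = -1.6700 − 0.1633 = -1.8333 ≈ -1.83
Risk-neutral Pr[S_T > K] = N(d₂) = N(-1.83) = 0.0336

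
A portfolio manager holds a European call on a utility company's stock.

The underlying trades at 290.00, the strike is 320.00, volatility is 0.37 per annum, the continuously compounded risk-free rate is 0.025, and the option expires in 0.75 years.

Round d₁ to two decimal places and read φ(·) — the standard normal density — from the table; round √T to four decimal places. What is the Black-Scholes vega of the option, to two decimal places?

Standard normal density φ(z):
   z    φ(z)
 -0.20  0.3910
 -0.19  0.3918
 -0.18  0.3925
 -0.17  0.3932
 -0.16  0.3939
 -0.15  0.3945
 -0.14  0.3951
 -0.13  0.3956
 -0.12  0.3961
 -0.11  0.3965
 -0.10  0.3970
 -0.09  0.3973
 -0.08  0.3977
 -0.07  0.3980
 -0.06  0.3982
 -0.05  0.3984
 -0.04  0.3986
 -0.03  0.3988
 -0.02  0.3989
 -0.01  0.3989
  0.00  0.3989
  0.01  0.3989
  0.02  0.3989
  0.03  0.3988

99.78

σ√T = 0.37·√0.75 = 0.3204
ln(S/K) + (r + σ²/2)T = ln(290/320) + (0.025 + 0.37²/2)·0.75 = -0.0984 + 0.0701 = -0.0284
d₁ = -0.0284 / 0.3204 = -0.0885 ≈ -0.09
√T = √0.75 = 0.8660
φ(d₁) = φ(-0.09) = 0.3973
vega = S·φ(d₁)·√T = 290·0.3973·0.8660 = 99.7779
(Vega is the same for a European call and put with the same parameters.)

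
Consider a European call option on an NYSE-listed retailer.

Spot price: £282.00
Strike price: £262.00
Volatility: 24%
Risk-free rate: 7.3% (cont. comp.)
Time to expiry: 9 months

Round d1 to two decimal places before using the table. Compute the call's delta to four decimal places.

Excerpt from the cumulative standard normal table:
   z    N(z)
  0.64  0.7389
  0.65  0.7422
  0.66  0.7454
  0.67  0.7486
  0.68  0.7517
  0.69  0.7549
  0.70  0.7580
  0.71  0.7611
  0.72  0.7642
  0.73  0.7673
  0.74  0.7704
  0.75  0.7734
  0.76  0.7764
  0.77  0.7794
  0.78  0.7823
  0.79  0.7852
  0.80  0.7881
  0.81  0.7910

0.7642

T = 0.75;  σ√T = 0.2078
d₁ = [ln(282/262) + (0.073 + ½·0.24²)·0.75] / (σ√T) = (0.0736 + 0.0764) / 0.2078 = 0.7213 → 0.72
N(d₁) = N(0.72) = 0.7642
Δ_call = N(d₁) = 0.7642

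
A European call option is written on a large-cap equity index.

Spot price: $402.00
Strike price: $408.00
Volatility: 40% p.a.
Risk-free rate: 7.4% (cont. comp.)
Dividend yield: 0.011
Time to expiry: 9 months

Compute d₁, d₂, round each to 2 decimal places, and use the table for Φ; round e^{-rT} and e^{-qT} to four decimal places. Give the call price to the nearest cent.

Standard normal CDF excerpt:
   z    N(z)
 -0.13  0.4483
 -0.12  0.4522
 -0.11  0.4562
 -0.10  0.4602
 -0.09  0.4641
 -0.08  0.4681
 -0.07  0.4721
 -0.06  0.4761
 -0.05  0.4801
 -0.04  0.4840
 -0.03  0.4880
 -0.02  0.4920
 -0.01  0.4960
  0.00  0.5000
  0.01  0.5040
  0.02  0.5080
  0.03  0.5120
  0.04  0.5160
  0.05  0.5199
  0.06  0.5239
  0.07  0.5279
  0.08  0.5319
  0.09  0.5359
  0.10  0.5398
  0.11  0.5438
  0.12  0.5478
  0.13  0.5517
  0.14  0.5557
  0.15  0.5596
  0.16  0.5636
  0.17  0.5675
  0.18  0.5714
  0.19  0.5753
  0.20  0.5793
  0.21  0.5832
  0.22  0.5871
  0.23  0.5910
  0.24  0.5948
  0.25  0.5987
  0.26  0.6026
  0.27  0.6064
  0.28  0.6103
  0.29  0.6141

σ√T = 0.4 × 0.8660 = 0.3464
d₁ = [ln(402/408) + (0.074 − 0.011 + 0.4²/2)·0.75] / 0.3464 = [-0.0148 + 0.1073] / 0.3464 = 0.2668 ≈ 0.27
d₂ = d₁ − σ√T = 0.2668 − 0.3464 = -0.0796 ≈ -0.08
e^(−qT) = e^(−0.011·0.75) = 0.9918;  e^(−rT) = e^(−0.074·0.75) = 0.9460
C = 402·0.9918·N(0.27) − 408·0.9460·N(-0.08) = 402·0.9918·0.6064 − 408·0.9460·0.4681 = 241.7739 − 180.6716 = 61.1022

$61.10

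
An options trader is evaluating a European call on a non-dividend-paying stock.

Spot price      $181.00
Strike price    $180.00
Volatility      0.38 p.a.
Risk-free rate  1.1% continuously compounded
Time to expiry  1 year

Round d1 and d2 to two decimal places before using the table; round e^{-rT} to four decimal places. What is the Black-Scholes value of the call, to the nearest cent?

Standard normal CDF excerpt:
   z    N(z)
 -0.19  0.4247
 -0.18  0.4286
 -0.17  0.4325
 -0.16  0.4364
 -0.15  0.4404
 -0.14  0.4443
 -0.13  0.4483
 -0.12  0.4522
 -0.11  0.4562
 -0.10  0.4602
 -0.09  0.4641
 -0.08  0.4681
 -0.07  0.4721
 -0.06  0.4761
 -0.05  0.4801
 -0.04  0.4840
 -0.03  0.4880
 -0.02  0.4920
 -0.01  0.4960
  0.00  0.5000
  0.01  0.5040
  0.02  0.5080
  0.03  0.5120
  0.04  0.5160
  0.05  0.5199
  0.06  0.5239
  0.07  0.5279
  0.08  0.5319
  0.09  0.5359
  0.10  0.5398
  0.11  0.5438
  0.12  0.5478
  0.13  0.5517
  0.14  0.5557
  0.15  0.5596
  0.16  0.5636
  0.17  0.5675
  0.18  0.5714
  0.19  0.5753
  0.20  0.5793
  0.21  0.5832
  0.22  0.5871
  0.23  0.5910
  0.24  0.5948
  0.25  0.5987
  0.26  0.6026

$28.56

σ√T = 0.38 × 1.0000 = 0.3800
ln(S/K) + (r + σ²/2)T = ln(181/180) + (0.011 + 0.38²/2)·1 = 0.0055 + 0.0832 = 0.0887
d₁ = 0.0887 / 0.3800 = 0.2335 → 0.23
d₂ = d₁ − σ√T = 0.2335 − 0.3800 = -0.1465 → -0.15
exp(−rT) = exp(−0.011·1) = 0.9891
N(d₁) = N(0.23) = 0.5910;  N(d₂) = N(-0.15) = 0.4404
C = 181·0.5910 − 180·0.9891·0.4404 = 106.9710 − 78.4079 = 28.5631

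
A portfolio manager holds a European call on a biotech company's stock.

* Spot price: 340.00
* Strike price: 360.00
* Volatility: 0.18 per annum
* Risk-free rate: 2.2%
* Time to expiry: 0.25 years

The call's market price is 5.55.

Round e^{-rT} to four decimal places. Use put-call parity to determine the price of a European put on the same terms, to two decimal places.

exp(−rT) = exp(−0.022·0.25) = 0.9945
Put-call parity: C − P = S − K·e^(−rT) = 340 − 360·0.9945 = 340 − 358.0200 = -18.0200
P = C − (C − P) = 5.55 − (-18.0200) = 23.5700

23.57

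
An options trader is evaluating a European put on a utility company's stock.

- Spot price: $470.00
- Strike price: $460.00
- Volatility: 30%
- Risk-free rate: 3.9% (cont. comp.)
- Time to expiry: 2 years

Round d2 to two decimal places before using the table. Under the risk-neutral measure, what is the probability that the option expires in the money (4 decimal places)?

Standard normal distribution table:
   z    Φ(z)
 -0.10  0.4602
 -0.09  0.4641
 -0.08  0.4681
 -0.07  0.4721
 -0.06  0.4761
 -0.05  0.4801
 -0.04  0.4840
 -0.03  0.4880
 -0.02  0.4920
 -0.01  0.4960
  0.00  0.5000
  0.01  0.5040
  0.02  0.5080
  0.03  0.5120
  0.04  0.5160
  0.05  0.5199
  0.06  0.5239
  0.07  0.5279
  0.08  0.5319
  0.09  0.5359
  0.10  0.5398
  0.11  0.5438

σ√T = 0.3 × 1.4142 = 0.4243
ln(S/K) + (r + σ²/2)T = ln(470/460) + (0.039 + 0.3²/2)·2 = 0.0215 + 0.1680 = 0.1895
d₁ = 0.1895 / 0.4243 = 0.4467 → 0.45
d₂ = d₁ − σ√T = 0.4467 − 0.4243 = 0.0224 → 0.02
Risk-neutral Pr[S_T < K] = N(−d₂) = N(-0.02) = 0.4920

0.4920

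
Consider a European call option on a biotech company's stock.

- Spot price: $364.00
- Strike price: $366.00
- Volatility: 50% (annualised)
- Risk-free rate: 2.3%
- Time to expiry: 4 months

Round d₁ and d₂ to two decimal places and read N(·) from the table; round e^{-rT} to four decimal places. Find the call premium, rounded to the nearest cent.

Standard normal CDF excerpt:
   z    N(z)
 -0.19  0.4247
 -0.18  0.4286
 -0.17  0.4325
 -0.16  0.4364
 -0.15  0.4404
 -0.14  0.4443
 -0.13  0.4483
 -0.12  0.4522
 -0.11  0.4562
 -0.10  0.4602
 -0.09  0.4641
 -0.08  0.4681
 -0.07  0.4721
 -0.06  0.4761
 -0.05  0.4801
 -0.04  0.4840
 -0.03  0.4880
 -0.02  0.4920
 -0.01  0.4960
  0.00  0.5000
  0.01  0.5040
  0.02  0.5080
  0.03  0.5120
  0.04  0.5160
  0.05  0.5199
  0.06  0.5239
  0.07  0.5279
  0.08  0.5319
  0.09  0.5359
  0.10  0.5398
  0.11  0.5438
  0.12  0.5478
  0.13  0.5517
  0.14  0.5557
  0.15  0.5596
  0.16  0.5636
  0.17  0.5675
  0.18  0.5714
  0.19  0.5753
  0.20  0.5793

σ√T = 0.5 × 0.5774 = 0.2887
ln(S/K) + (r + σ²/2)T = ln(364/366) + (0.023 + 0.5²/2)·0.3333 = -0.0055 + 0.0493 = 0.0439
d₁ = 0.0439 / 0.2887 = 0.1519 ≈ 0.15
d₂ = d₁ − σ√T = 0.1519 − 0.2887 = -0.1368 ≈ -0.14
e^(−rT) = e^(−0.023·0.3333) = 0.9924
N(d₁) = N(0.15) = 0.5596;  N(d₂) = N(-0.14) = 0.4443
C = 364·0.5596 − 366·0.9924·0.4443 = 203.6944 − 161.3779 = 42.3165

$42.32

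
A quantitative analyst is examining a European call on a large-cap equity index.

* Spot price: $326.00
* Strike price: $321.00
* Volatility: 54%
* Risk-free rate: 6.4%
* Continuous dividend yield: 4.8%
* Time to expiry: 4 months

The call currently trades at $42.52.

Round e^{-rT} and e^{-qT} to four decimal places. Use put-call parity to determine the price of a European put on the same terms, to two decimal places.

$35.93

e^(−qT) = e^(−0.048·0.3333) = 0.9841;  e^(−rT) = e^(−0.064·0.3333) = 0.9789
Put-call parity: C − P = S·e^(−qT) − K·e^(−rT) = 326·0.9841 − 321·0.9789 = 320.8166 − 314.2269 = 6.5897
P = C − (C − P) = 42.52 − (6.5897) = 35.9303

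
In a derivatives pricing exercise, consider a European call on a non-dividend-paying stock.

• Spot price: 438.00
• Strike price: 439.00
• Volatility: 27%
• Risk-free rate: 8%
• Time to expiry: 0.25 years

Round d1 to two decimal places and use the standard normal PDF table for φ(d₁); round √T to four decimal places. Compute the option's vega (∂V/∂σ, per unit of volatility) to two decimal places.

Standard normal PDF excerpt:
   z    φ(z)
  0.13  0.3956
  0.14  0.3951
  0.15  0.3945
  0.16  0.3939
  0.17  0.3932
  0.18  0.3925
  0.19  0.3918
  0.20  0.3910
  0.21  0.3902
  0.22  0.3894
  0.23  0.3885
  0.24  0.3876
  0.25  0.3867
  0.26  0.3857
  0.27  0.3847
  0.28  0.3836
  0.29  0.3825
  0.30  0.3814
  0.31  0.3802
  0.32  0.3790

σ√T = 0.27 × 0.5000 = 0.1350
d₁ = [ln(438/439) + (0.08 + 0.27²/2)·0.25] / 0.1350 = [-0.0023 + 0.0291] / 0.1350 = 0.1988 ⇒ 0.20
√T = √0.25 = 0.5000
φ(d₁) = φ(0.20) = 0.3910
vega = S·φ(d₁)·√T = 438·0.3910·0.5000 = 85.6290
(Vega is the same for a European call and put with the same parameters.)

85.63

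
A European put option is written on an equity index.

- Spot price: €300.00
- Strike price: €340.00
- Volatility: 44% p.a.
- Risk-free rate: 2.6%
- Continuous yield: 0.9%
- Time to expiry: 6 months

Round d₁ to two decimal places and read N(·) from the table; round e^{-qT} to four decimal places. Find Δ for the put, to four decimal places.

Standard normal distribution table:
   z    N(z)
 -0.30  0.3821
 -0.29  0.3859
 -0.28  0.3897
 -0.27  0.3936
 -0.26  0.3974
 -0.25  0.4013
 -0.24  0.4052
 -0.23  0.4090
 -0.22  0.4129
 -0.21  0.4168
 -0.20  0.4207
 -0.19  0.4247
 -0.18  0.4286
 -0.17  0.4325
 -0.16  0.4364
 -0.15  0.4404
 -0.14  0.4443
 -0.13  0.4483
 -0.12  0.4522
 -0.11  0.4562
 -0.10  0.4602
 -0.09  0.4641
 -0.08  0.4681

-0.5845

σ√T = 0.44 × 0.7071 = 0.3111
d₁ = [ln(300/340) + (0.026 − 0.009 + 0.44²/2)·0.5] / 0.3111 = [-0.1252 + 0.0569] / 0.3111 = -0.2194 ⇒ -0.22
N(d₁) = N(-0.22) = 0.4129
Δ_put = e^(−qT)·(N(d₁) − 1) = 0.9955·(0.4129 − 1) = -0.5845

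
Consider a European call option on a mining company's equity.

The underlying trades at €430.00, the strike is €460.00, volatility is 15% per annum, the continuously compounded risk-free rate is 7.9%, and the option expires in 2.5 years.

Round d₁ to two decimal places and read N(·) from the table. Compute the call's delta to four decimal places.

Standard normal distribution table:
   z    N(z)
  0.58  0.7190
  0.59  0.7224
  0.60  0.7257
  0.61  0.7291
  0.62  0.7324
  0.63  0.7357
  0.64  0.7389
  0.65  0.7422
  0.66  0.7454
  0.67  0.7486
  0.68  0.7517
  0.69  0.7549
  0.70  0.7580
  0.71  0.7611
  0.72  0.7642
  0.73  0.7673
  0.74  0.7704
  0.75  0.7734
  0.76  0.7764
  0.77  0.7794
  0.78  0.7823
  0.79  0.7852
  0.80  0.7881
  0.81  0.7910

0.7486

σ√T = 0.15·√2.5 = 0.2372
d₁ = [ln(430/460) + (0.079 + ½·0.15²)·2.5] / (σ√T) = (-0.0674 + 0.2256) / 0.2372 = 0.6670 ⇒ 0.67
N(d₁) = N(0.67) = 0.7486
Δ_call = N(d₁) = 0.7486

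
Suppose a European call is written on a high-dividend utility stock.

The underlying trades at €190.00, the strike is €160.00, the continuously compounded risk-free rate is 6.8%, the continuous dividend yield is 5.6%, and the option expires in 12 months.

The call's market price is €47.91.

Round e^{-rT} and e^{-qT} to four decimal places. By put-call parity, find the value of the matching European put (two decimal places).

€17.75

exp(−qT) = exp(−0.056·1) = 0.9455;  exp(−rT) = exp(−0.068·1) = 0.9343
Put-call parity: C − P = S·e^(−qT) − K·e^(−rT) = 190·0.9455 − 160·0.9343 = 179.6450 − 149.4880 = 30.1570
P = C − (C − P) = 47.91 − (30.1570) = 17.7530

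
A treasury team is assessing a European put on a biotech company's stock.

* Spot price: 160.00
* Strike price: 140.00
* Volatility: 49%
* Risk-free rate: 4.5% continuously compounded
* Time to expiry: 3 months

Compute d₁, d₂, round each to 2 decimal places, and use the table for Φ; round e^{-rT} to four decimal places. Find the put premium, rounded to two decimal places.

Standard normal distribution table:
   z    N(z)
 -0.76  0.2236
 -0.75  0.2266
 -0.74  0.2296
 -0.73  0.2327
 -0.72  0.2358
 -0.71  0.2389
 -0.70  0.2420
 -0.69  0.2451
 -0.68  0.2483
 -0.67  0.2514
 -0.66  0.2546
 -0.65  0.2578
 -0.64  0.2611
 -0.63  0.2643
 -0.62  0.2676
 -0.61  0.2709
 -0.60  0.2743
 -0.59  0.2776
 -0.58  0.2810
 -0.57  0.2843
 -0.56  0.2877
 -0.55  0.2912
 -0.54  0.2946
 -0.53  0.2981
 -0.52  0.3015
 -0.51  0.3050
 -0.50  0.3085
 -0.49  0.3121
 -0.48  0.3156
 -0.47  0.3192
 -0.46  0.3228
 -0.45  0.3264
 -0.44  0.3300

σ√T = 0.49 × 0.5000 = 0.2450
d₁ = [ln(160/140) + (0.045 + 0.49²/2)·0.25] / 0.2450 = [0.1335 + 0.0413] / 0.2450 = 0.7134 which rounds to 0.71
d₂ = d₁ − σ√T = 0.7134 − 0.2450 = 0.4684 which rounds to 0.47
e^(−rT) = e^(−0.045·0.25) = 0.9888
N(−d₂) = N(-0.47) = 0.3192;  N(−d₁) = N(-0.71) = 0.2389
P = 140·0.9888·0.3192 − 160·0.2389 = 44.1875 − 38.2240 = 5.9635

5.96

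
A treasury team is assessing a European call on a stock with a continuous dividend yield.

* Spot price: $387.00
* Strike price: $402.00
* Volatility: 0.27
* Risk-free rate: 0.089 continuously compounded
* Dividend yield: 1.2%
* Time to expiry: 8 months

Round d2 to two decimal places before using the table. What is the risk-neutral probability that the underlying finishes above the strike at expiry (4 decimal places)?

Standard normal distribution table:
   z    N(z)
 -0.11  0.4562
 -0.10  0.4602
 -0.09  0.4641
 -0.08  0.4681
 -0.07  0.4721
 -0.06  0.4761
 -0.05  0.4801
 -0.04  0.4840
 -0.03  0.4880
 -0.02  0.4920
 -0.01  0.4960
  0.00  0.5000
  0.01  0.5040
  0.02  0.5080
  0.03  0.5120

0.4801

σ√T = 0.27 × 0.8165 = 0.2205
d₁ = [ln(387/402) + (0.089 − 0.012 + ½·0.27²)·0.6667] / (σ√T) = (-0.0380 + 0.0756) / 0.2205 = 0.1706 which rounds to 0.17
d₂ = 0.1706 − 0.2205 = -0.0499 which rounds to -0.05
Pr(exercise) under Q = N(d₂) = 0.4801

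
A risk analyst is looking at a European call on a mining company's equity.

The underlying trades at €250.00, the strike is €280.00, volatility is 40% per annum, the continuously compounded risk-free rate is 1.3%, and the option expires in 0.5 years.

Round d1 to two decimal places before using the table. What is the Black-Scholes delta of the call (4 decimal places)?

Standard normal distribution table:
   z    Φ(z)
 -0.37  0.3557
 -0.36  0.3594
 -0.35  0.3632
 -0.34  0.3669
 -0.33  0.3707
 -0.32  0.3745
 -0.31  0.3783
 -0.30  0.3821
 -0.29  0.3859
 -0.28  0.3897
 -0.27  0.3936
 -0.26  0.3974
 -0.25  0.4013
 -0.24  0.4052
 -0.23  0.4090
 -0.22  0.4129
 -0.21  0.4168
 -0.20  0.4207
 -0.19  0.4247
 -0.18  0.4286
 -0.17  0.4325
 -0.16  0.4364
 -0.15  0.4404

σ√T = 0.4·√0.5 = 0.2828
d₁ = [ln(250/280) + (0.013 + 0.4²/2)·0.5] / 0.2828 = [-0.1133 + 0.0465] / 0.2828 = -0.2363 ≈ -0.24
N(d₁) = N(-0.24) = 0.4052
Δ_call = N(d₁) = 0.4052

0.4052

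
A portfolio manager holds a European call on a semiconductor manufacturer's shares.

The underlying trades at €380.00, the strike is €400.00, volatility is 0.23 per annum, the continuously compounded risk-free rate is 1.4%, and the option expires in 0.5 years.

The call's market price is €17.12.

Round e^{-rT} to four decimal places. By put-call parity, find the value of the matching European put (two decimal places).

exp(−rT) = exp(−0.014·0.5) = 0.9930
Put-call parity: C − P = S − K·e^(−rT) = 380 − 400·0.9930 = 380 − 397.2000 = -17.2000
P = C − (C − P) = 17.12 − (-17.2000) = 34.3200

€34.32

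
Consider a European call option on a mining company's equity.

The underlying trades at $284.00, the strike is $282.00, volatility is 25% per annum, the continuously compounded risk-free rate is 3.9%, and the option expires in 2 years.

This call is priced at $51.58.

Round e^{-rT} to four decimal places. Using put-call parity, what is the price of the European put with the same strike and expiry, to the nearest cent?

exp(−rT) = exp(−0.039·2) = 0.9250
Put-call parity: C − P = S − K·e^(−rT) = 284 − 282·0.9250 = 284 − 260.8500 = 23.1500
P = C − (C − P) = 51.58 − (23.1500) = 28.4300

$28.43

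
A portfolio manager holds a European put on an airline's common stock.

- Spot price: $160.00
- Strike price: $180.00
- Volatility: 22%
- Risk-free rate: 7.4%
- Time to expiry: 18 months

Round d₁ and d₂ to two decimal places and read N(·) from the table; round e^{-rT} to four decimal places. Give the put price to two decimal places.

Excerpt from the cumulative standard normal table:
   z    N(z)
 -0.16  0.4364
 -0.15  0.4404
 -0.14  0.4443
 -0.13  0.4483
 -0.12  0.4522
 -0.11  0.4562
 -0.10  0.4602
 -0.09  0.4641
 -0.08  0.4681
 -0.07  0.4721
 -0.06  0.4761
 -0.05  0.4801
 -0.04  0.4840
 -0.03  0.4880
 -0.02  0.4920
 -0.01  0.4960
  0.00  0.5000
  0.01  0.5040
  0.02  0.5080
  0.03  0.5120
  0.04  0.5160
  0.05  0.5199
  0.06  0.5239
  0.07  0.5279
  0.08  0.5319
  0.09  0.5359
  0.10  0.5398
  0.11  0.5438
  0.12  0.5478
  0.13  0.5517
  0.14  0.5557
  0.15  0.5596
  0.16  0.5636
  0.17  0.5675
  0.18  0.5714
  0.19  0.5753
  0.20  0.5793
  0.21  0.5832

σ√T = 0.22 × 1.2247 = 0.2694
d₁ = [ln(160/180) + (0.074 + 0.22²/2)·1.5] / 0.2694 = [-0.1178 + 0.1473] / 0.2694 = 0.1095 which rounds to 0.11
d₂ = d₁ − σ√T = 0.1095 − 0.2694 = -0.1599 which rounds to -0.16
exp(−rT) = exp(−0.074·1.5) = 0.8949
P = 180·0.8949·N(0.16) − 160·N(-0.11) = 180·0.8949·0.5636 − 160·0.4562 = 90.7858 − 72.9920 = 17.7938

$17.79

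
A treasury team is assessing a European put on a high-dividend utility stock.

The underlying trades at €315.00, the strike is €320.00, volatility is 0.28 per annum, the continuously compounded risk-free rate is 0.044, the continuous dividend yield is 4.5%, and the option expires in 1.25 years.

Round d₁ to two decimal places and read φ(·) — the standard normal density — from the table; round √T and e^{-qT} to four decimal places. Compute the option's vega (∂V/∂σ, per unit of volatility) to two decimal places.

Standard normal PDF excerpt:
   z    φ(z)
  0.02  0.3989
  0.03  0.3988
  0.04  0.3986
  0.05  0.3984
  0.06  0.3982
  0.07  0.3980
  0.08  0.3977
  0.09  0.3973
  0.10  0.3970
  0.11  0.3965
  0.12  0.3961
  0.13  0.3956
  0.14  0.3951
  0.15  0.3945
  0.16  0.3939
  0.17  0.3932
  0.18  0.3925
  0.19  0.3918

T = 1.25;  σ√T = 0.3130
d₁ = [ln(315/320) + (0.044 − 0.045 + ½·0.28²)·1.25] / (σ√T) = (-0.0157 + 0.0478) / 0.3130 = 0.1022 which rounds to 0.10
√T = √1.25 = 1.1180
φ(d₁) = φ(0.10) = 0.3970
exp(−qT) = exp(−0.045·1.25) = 0.9453
vega = S·exp(−qT)·φ(d₁)·√T = 315·0.9453·0.3970·1.1180 = 132.1638

132.16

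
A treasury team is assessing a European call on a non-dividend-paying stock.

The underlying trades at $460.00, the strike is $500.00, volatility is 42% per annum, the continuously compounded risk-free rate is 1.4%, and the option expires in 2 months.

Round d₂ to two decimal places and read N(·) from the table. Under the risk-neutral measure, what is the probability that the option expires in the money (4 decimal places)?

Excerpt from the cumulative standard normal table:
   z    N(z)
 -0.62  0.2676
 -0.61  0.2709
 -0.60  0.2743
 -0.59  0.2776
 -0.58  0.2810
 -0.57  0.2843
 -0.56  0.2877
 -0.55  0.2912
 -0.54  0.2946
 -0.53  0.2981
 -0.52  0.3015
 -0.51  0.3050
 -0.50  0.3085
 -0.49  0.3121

σ√T = 0.42 × 0.4082 = 0.1715
d₁ = [ln(460/500) + (0.014 + ½·0.42²)·0.1667] / (σ√T) = (-0.0834 + 0.0170) / 0.1715 = -0.3870 ≈ -0.39
d₂ = -0.3870 − 0.1715 = -0.5584 ≈ -0.56
Risk-neutral Pr[S_T > K] = N(d₂) = N(-0.56) = 0.2877

0.2877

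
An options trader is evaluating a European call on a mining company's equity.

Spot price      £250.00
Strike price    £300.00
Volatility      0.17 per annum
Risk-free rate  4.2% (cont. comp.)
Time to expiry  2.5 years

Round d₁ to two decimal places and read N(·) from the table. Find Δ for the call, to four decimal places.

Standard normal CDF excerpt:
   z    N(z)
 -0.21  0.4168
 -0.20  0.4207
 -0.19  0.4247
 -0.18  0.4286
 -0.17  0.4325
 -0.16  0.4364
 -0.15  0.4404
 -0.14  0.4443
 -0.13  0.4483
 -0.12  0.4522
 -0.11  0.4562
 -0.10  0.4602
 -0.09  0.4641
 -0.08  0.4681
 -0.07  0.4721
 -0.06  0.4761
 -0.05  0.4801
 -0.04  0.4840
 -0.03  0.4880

σ√T = 0.17 × 1.5811 = 0.2688
d₁ = [ln(250/300) + (0.042 + 0.17²/2)·2.5] / 0.2688 = [-0.1823 + 0.1411] / 0.2688 = -0.1533 → -0.15
N(d₁) = N(-0.15) = 0.4404
Δ_call = N(d₁) = 0.4404

0.4404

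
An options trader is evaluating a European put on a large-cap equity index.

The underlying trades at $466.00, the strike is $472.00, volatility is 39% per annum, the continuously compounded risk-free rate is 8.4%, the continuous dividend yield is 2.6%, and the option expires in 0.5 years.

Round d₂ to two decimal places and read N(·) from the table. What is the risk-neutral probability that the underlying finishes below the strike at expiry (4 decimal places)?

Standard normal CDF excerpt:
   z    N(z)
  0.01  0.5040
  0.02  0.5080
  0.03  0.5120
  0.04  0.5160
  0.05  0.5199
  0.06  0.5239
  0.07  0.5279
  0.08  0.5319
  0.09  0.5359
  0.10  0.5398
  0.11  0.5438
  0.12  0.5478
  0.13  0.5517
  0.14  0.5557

0.5319

σ√T = 0.39 × 0.7071 = 0.2758
d₁ = [ln(466/472) + (0.084 − 0.026 + 0.39²/2)·0.5] / 0.2758 = [-0.0128 + 0.0670] / 0.2758 = 0.1967 ≈ 0.20
d₂ = d₁ − σ√T = 0.1967 − 0.2758 = -0.0791 ≈ -0.08
Risk-neutral Pr[S_T < K] = N(−d₂) = N(0.08) = 0.5319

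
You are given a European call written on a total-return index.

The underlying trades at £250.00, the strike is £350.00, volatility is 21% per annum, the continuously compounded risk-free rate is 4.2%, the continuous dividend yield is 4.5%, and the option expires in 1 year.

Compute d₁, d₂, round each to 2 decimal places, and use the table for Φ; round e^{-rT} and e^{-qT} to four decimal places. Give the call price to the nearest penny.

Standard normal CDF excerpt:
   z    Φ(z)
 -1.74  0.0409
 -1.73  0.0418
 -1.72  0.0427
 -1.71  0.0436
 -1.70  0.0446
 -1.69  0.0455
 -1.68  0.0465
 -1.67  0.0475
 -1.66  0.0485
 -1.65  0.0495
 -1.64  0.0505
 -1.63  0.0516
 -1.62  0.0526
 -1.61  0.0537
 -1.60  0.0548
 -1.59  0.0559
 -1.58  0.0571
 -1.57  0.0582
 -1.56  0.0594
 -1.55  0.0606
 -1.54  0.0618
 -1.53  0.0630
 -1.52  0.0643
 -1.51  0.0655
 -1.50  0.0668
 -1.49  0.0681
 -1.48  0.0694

T = 1;  σ√T = 0.2100
ln(S/K) + (r − q + σ²/2)T = ln(250/350) + (0.042 − 0.045 + 0.21²/2)·1 = -0.3365 + 0.0191 = -0.3174
d₁ = -0.3174 / 0.2100 = -1.5115 which rounds to -1.51
d₂ = d₁ − σ√T = -1.5115 − 0.2100 = -1.7215 which rounds to -1.72
e^(−qT) = e^(−0.045·1) = 0.9560;  e^(−rT) = e^(−0.042·1) = 0.9589
N(d₁) = N(-1.51) = 0.0655;  N(d₂) = N(-1.72) = 0.0427
C = 250·0.9560·0.0655 − 350·0.9589·0.0427 = 15.6545 − 14.3308 = 1.3237

£1.32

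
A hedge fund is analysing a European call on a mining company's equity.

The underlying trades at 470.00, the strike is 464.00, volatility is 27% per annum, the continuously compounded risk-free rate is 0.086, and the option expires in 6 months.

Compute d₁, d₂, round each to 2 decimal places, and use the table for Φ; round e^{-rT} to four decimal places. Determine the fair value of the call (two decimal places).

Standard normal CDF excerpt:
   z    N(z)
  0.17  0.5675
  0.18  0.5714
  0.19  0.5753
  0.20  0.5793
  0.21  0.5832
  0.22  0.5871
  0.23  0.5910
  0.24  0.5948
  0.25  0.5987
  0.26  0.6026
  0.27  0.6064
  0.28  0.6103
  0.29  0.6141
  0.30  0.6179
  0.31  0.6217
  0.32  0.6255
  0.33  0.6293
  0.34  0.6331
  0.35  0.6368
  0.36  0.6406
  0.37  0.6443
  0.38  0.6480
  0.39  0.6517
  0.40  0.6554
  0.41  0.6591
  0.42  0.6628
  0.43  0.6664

σ√T = 0.27 × 0.7071 = 0.1909
d₁ = [ln(470/464) + (0.086 + 0.27²/2)·0.5] / 0.1909 = [0.0128 + 0.0612] / 0.1909 = 0.3880 ⇒ 0.39
d₂ = d₁ − σ√T = 0.3880 − 0.1909 = 0.1971 ⇒ 0.20
exp(−rT) = exp(−0.086·0.5) = 0.9579
N(d₁) = N(0.39) = 0.6517;  N(d₂) = N(0.20) = 0.5793
C = 470·0.6517 − 464·0.9579·0.5793 = 306.2990 − 257.4789 = 48.8201

48.82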